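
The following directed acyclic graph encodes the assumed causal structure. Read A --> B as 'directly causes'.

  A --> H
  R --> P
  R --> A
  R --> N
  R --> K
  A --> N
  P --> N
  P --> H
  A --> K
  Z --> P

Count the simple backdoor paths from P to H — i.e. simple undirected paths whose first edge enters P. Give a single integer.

3

A backdoor path from P to H is any simple undirected path whose first edge points into P (i.e. leaves P via a parent).
Parents of P: {R, Z}.
Enumerating:
  P1: P <- R -> A -> H
  P2: P <- R -> N <- A -> H
  P3: P <- R -> K <- A -> H
That exhausts the simple backdoor paths. Count: 3.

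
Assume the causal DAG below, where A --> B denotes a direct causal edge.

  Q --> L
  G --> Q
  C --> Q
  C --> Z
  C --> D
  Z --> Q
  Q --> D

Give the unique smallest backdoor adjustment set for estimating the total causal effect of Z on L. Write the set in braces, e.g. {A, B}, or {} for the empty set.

{C}

Variables eligible for adjustment (non-descendants of Z, excluding Z and L): {C, G}.
Backdoor paths from Z to L:
  P1: Z <- C -> Q -> L
  P2: Z <- C -> D <- Q -> L
The empty set is not sufficient: P1 (Z <- C -> Q -> L) has no collider blocking it and no conditioned non-collider, so it is open.
Try {C}:
  P1: blocked at fork node C ∈ conditioning set.
  P2: blocked at fork node C ∈ conditioning set.
{C} contains no descendant of Z and blocks every backdoor path.
No other singleton works — e.g. {G} leaves P1 open — so {C} is the unique smallest valid adjustment set.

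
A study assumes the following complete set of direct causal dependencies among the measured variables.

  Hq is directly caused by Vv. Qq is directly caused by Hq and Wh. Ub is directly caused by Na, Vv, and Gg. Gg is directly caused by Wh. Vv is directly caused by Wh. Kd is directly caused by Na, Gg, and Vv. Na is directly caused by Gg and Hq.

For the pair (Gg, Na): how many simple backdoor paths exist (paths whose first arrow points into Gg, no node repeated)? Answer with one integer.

A backdoor path from Gg to Na is any simple undirected path whose first edge points into Gg (i.e. leaves Gg via a parent).
Parents of Gg: {Wh}.
Enumerating:
  P1: Gg <- Wh -> Vv -> Hq -> Na
  P2: Gg <- Wh -> Vv -> Kd <- Na
  P3: Gg <- Wh -> Vv -> Ub <- Na
  P4: Gg <- Wh -> Qq <- Hq <- Vv -> Kd <- Na
  P5: Gg <- Wh -> Qq <- Hq <- Vv -> Ub <- Na
  P6: Gg <- Wh -> Qq <- Hq -> Na
That exhausts the simple backdoor paths. Count: 6.

6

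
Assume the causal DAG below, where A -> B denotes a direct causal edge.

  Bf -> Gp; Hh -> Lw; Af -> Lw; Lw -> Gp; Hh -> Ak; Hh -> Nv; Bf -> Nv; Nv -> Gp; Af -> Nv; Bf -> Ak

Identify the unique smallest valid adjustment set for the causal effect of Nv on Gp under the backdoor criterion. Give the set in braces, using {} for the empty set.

{Bf, Lw}

Variables eligible for adjustment (non-descendants of Nv, excluding Nv and Gp): {Af, Ak, Bf, Hh, Lw}.
Backdoor paths from Nv to Gp:
  P1: Nv <- Af -> Lw <- Hh -> Ak <- Bf -> Gp
  P2: Nv <- Af -> Lw -> Gp
  P3: Nv <- Hh -> Lw -> Gp
  P4: Nv <- Hh -> Ak <- Bf -> Gp
  P5: Nv <- Bf -> Ak <- Hh -> Lw -> Gp
  P6: Nv <- Bf -> Gp
The empty set is not sufficient: P2 (Nv <- Af -> Lw -> Gp) has no collider blocking it and no conditioned non-collider, so it is open.
Try {Bf, Lw}:
  P1: blocked at collider Ak (neither it nor any descendant is in the conditioning set).
  P2: blocked at chain node Lw ∈ conditioning set.
  P3: blocked at chain node Lw ∈ conditioning set.
  P4: blocked at collider Ak (neither it nor any descendant is in the conditioning set).
  P5: blocked at fork node Bf ∈ conditioning set.
  P6: blocked at fork node Bf ∈ conditioning set.
{Bf, Lw} contains no descendant of Nv and blocks every backdoor path.
Every element of {Bf, Lw} is needed (dropping Bf leaves P6 open; dropping Lw leaves P2 open), so no proper subset is valid.
Among all size-2 subsets of the eligible variables, only {Bf, Lw} blocks every backdoor path, so it is the unique smallest valid adjustment set.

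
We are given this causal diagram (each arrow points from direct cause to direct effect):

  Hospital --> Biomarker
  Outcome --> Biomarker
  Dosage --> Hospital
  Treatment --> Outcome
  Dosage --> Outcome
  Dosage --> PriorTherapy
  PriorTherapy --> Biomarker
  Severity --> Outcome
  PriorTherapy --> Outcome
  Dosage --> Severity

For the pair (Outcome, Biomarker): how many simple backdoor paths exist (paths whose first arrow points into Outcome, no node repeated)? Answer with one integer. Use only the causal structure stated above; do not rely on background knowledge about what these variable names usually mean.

A backdoor path from Outcome to Biomarker is any simple undirected path whose first edge points into Outcome (i.e. leaves Outcome via a parent).
Parents of Outcome: {Dosage, PriorTherapy, Severity, Treatment}.
Enumerating:
  P1: Outcome <- Dosage -> PriorTherapy -> Biomarker
  P2: Outcome <- Dosage -> Hospital -> Biomarker
  P3: Outcome <- PriorTherapy <- Dosage -> Hospital -> Biomarker
  P4: Outcome <- PriorTherapy -> Biomarker
  P5: Outcome <- Severity <- Dosage -> PriorTherapy -> Biomarker
  P6: Outcome <- Severity <- Dosage -> Hospital -> Biomarker
That exhausts the simple backdoor paths. Count: 6.

6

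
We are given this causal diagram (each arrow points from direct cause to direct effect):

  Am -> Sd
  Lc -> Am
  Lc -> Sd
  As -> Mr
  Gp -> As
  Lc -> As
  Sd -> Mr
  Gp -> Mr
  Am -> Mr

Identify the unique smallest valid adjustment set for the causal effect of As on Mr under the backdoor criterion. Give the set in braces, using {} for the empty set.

Variables eligible for adjustment (non-descendants of As, excluding As and Mr): {Am, Gp, Lc, Sd}.
Backdoor paths from As to Mr:
  P1: As <- Lc -> Am -> Sd -> Mr
  P2: As <- Lc -> Am -> Mr
  P3: As <- Lc -> Sd <- Am -> Mr
  P4: As <- Lc -> Sd -> Mr
  P5: As <- Gp -> Mr
The empty set is not sufficient: P1 (As <- Lc -> Am -> Sd -> Mr) has no collider blocking it and no conditioned non-collider, so it is open.
Try {Gp, Lc}:
  P1: blocked at fork node Lc ∈ conditioning set.
  P2: blocked at fork node Lc ∈ conditioning set.
  P3: blocked at fork node Lc ∈ conditioning set.
  P4: blocked at fork node Lc ∈ conditioning set.
  P5: blocked at fork node Gp ∈ conditioning set.
{Gp, Lc} contains no descendant of As and blocks every backdoor path.
Every element of {Gp, Lc} is needed (dropping Gp leaves P5 open; dropping Lc leaves P1 open), so no proper subset is valid.
Among all size-2 subsets of the eligible variables, only {Gp, Lc} blocks every backdoor path, so it is the unique smallest valid adjustment set.

{Gp, Lc}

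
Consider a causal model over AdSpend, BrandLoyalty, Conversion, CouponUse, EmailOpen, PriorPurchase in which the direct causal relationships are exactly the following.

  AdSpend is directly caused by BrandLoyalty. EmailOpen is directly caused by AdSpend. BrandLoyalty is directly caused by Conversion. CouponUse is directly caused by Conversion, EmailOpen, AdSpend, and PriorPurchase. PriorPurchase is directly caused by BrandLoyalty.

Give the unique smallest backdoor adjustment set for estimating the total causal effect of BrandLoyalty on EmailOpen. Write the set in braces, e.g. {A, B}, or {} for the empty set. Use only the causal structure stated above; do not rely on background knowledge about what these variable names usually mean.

Variables eligible for adjustment (non-descendants of BrandLoyalty, excluding BrandLoyalty and EmailOpen): {Conversion}.
Backdoor paths from BrandLoyalty to EmailOpen:
  P1: BrandLoyalty <- Conversion -> CouponUse <- AdSpend -> EmailOpen
  P2: BrandLoyalty <- Conversion -> CouponUse <- EmailOpen
Each backdoor path contains an unconditioned collider, so every path is already blocked with the empty conditioning set:
  P1: blocked at collider CouponUse (neither it nor any descendant is in the conditioning set).
  P2: blocked at collider CouponUse (neither it nor any descendant is in the conditioning set).
The empty set is therefore the unique smallest valid set.

{}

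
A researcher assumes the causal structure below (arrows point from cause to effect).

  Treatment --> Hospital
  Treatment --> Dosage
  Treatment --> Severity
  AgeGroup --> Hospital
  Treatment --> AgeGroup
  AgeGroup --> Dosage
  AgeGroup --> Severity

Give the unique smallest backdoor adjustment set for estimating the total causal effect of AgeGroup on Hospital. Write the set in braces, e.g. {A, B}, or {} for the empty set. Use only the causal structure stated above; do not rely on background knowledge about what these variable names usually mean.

Variables eligible for adjustment (non-descendants of AgeGroup, excluding AgeGroup and Hospital): {Treatment}.
Backdoor paths from AgeGroup to Hospital:
  P1: AgeGroup <- Treatment -> Hospital
The empty set is not sufficient: P1 (AgeGroup <- Treatment -> Hospital) has no collider blocking it and no conditioned non-collider, so it is open.
Try {Treatment}:
  P1: blocked at fork node Treatment ∈ conditioning set.
{Treatment} contains no descendant of AgeGroup and blocks every backdoor path.
{Treatment} is the unique smallest valid adjustment set.

{Treatment}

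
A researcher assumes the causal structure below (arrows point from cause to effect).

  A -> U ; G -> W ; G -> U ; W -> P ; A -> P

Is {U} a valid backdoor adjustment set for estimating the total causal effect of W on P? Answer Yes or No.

No

Backdoor paths from W to P (paths whose first edge points into W):
  P1: W <- G -> U <- A -> P
Condition 1 (no descendant of W in the set): holds — descendants of W are {P}; none are in {U}.
Condition 2 (every backdoor path blocked by {U}):
  P1: open — collider(s) U are conditioned on (or have a conditioned descendant) and no non-collider on the path is in the set.
{U} does not satisfy the backdoor criterion.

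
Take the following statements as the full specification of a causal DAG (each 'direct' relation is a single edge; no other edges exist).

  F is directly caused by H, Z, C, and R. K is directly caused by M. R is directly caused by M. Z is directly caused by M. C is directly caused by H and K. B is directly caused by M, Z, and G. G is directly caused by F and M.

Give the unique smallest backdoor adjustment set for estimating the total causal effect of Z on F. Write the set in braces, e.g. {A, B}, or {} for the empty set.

{M}

Variables eligible for adjustment (non-descendants of Z, excluding Z and F): {C, H, K, M, R}.
Backdoor paths from Z to F:
  P1: Z <- M -> K -> C <- H -> F
  P2: Z <- M -> K -> C -> F
  P3: Z <- M -> R -> F
  P4: Z <- M -> G <- F
  P5: Z <- M -> B <- G <- F
The empty set is not sufficient: P2 (Z <- M -> K -> C -> F) has no collider blocking it and no conditioned non-collider, so it is open.
Try {M}:
  P1: blocked at fork node M ∈ conditioning set.
  P2: blocked at fork node M ∈ conditioning set.
  P3: blocked at fork node M ∈ conditioning set.
  P4: blocked at fork node M ∈ conditioning set.
  P5: blocked at fork node M ∈ conditioning set.
{M} contains no descendant of Z and blocks every backdoor path.
No other singleton works — e.g. {K} leaves P3 open — so {M} is the unique smallest valid adjustment set.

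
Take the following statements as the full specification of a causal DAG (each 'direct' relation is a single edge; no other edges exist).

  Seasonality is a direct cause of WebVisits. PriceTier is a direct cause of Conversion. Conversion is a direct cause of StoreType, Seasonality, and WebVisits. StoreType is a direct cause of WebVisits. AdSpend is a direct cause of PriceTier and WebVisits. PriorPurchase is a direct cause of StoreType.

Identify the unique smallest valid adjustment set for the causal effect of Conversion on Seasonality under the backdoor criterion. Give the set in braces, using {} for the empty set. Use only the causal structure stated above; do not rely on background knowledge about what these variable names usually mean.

Variables eligible for adjustment (non-descendants of Conversion, excluding Conversion and Seasonality): {AdSpend, PriceTier, PriorPurchase}.
Backdoor paths from Conversion to Seasonality:
  P1: Conversion <- PriceTier <- AdSpend -> WebVisits <- Seasonality
Each backdoor path contains an unconditioned collider, so every path is already blocked with the empty conditioning set:
  P1: blocked at collider WebVisits (neither it nor any descendant is in the conditioning set).
The empty set is therefore the unique smallest valid set.

{}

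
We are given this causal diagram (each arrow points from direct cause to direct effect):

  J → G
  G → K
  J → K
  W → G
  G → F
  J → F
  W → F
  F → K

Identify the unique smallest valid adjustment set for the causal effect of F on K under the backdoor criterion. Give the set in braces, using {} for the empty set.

Variables eligible for adjustment (non-descendants of F, excluding F and K): {G, J, W}.
Backdoor paths from F to K:
  P1: F <- J -> G -> K
  P2: F <- J -> K
  P3: F <- W -> G <- J -> K
  P4: F <- W -> G -> K
  P5: F <- G <- J -> K
  P6: F <- G -> K
The empty set is not sufficient: P1 (F <- J -> G -> K) has no collider blocking it and no conditioned non-collider, so it is open.
Try {G, J}:
  P1: blocked at fork node J ∈ conditioning set.
  P2: blocked at fork node J ∈ conditioning set.
  P3: blocked at fork node J ∈ conditioning set.
  P4: blocked at chain node G ∈ conditioning set.
  P5: blocked at chain node G ∈ conditioning set.
  P6: blocked at fork node G ∈ conditioning set.
{G, J} contains no descendant of F and blocks every backdoor path.
Every element of {G, J} is needed (dropping G leaves P4 open; dropping J leaves P2 open), so no proper subset is valid.
Among all size-2 subsets of the eligible variables, only {G, J} blocks every backdoor path, so it is the unique smallest valid adjustment set.

{G, J}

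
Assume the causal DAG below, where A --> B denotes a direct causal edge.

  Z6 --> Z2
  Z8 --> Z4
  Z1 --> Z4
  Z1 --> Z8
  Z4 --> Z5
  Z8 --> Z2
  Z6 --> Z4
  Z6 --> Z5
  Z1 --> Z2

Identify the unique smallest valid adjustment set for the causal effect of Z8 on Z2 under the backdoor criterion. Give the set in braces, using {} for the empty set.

Variables eligible for adjustment (non-descendants of Z8, excluding Z8 and Z2): {Z1, Z6}.
Backdoor paths from Z8 to Z2:
  P1: Z8 <- Z1 -> Z4 <- Z6 -> Z2
  P2: Z8 <- Z1 -> Z4 -> Z5 <- Z6 -> Z2
  P3: Z8 <- Z1 -> Z2
The empty set is not sufficient: P3 (Z8 <- Z1 -> Z2) has no collider blocking it and no conditioned non-collider, so it is open.
Try {Z1}:
  P1: blocked at fork node Z1 ∈ conditioning set.
  P2: blocked at fork node Z1 ∈ conditioning set.
  P3: blocked at fork node Z1 ∈ conditioning set.
{Z1} contains no descendant of Z8 and blocks every backdoor path.
No other singleton works — e.g. {Z6} leaves P3 open — so {Z1} is the unique smallest valid adjustment set.

{Z1}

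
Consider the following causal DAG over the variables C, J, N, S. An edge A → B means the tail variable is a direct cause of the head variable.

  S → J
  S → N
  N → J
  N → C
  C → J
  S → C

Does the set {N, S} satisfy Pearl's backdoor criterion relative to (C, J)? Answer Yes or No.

Backdoor paths from C to J (paths whose first edge points into C):
  P1: C <- S -> N -> J
  P2: C <- S -> J
  P3: C <- N <- S -> J
  P4: C <- N -> J
Condition 1 (no descendant of C in the set): holds — descendants of C are {J}; none are in {N, S}.
Condition 2 (every backdoor path blocked by {N, S}):
  P1: blocked at fork node S ∈ conditioning set.
  P2: blocked at fork node S ∈ conditioning set.
  P3: blocked at chain node N ∈ conditioning set.
  P4: blocked at fork node N ∈ conditioning set.
{N, S} satisfies the backdoor criterion.

Yes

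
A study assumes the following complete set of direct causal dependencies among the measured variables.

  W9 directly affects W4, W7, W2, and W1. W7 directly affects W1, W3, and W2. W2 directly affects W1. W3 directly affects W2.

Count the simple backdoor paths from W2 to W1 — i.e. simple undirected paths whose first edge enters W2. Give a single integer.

A backdoor path from W2 to W1 is any simple undirected path whose first edge points into W2 (i.e. leaves W2 via a parent).
Parents of W2: {W3, W7, W9}.
Enumerating:
  P1: W2 <- W9 -> W7 -> W1
  P2: W2 <- W9 -> W1
  P3: W2 <- W7 <- W9 -> W1
  P4: W2 <- W7 -> W1
  P5: W2 <- W3 <- W7 <- W9 -> W1
  P6: W2 <- W3 <- W7 -> W1
That exhausts the simple backdoor paths. Count: 6.

6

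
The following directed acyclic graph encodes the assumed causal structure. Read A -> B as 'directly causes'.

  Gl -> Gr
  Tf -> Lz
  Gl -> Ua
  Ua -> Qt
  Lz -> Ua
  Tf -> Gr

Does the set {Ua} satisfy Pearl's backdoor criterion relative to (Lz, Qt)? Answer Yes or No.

Backdoor paths from Lz to Qt (paths whose first edge points into Lz):
  P1: Lz <- Tf -> Gr <- Gl -> Ua -> Qt
Condition 1 (no descendant of Lz in the set): FAILS — Ua is a descendant of Lz.
Condition 2 (every backdoor path blocked by {Ua}):
  P1: blocked at collider Gr (neither it nor any descendant is in the conditioning set).
{Ua} does not satisfy the backdoor criterion.

No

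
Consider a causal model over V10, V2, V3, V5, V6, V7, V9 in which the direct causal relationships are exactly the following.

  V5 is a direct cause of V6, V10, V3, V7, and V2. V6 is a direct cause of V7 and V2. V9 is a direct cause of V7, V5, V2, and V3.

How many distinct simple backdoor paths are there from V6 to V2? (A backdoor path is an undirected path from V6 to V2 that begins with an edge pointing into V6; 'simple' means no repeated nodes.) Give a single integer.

A backdoor path from V6 to V2 is any simple undirected path whose first edge points into V6 (i.e. leaves V6 via a parent).
Parents of V6: {V5}.
Enumerating:
  P1: V6 <- V5 <- V9 -> V2
  P2: V6 <- V5 -> V7 <- V9 -> V2
  P3: V6 <- V5 -> V3 <- V9 -> V2
  P4: V6 <- V5 -> V2
That exhausts the simple backdoor paths. Count: 4.

4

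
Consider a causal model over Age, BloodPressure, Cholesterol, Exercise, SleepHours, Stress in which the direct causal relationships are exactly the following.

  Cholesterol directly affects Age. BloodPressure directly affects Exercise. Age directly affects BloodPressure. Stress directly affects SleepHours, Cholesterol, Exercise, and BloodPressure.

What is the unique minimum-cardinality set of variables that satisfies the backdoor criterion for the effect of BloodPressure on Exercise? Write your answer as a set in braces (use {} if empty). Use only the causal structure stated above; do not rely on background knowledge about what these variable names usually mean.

Variables eligible for adjustment (non-descendants of BloodPressure, excluding BloodPressure and Exercise): {Age, Cholesterol, SleepHours, Stress}.
Backdoor paths from BloodPressure to Exercise:
  P1: BloodPressure <- Stress -> Exercise
  P2: BloodPressure <- Age <- Cholesterol <- Stress -> Exercise
The empty set is not sufficient: P1 (BloodPressure <- Stress -> Exercise) has no collider blocking it and no conditioned non-collider, so it is open.
Try {Stress}:
  P1: blocked at fork node Stress ∈ conditioning set.
  P2: blocked at fork node Stress ∈ conditioning set.
{Stress} contains no descendant of BloodPressure and blocks every backdoor path.
No other singleton works — e.g. {Cholesterol} leaves P1 open — so {Stress} is the unique smallest valid adjustment set.

{Stress}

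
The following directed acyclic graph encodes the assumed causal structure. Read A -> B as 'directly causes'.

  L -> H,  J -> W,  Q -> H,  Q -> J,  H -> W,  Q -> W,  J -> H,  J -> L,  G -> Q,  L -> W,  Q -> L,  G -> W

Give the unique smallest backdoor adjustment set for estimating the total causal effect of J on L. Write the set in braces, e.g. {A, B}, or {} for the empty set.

{Q}

Variables eligible for adjustment (non-descendants of J, excluding J and L): {G, Q}.
Backdoor paths from J to L:
  P1: J <- Q <- G -> W <- L
  P2: J <- Q <- G -> W <- H <- L
  P3: J <- Q -> L
  P4: J <- Q -> H <- L
  P5: J <- Q -> H -> W <- L
  P6: J <- Q -> W <- L
  P7: J <- Q -> W <- H <- L
The empty set is not sufficient: P3 (J <- Q -> L) has no collider blocking it and no conditioned non-collider, so it is open.
Try {Q}:
  P1: blocked at chain node Q ∈ conditioning set.
  P2: blocked at chain node Q ∈ conditioning set.
  P3: blocked at fork node Q ∈ conditioning set.
  P4: blocked at fork node Q ∈ conditioning set.
  P5: blocked at fork node Q ∈ conditioning set.
  P6: blocked at fork node Q ∈ conditioning set.
  P7: blocked at fork node Q ∈ conditioning set.
{Q} contains no descendant of J and blocks every backdoor path.
No other singleton works — e.g. {G} leaves P3 open — so {Q} is the unique smallest valid adjustment set.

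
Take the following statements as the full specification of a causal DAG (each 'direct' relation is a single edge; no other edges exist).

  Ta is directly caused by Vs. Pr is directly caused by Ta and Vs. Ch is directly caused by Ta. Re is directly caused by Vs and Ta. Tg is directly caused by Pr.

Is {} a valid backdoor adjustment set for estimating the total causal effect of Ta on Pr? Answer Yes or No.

No

Backdoor paths from Ta to Pr (paths whose first edge points into Ta):
  P1: Ta <- Vs -> Pr
Condition 1 (no descendant of Ta in the set): holds — descendants of Ta are {Ch, Pr, Re, Tg}; none are in {}.
Condition 2 (every backdoor path blocked by {}):
  P1: open — no interior node is in the conditioning set.
{} does not satisfy the backdoor criterion.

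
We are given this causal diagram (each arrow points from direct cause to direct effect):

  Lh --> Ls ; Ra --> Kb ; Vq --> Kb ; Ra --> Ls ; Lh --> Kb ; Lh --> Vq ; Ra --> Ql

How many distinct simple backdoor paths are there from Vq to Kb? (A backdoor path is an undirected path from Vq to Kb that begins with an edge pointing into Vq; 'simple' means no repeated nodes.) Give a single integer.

A backdoor path from Vq to Kb is any simple undirected path whose first edge points into Vq (i.e. leaves Vq via a parent).
Parents of Vq: {Lh}.
Enumerating:
  P1: Vq <- Lh -> Kb
  P2: Vq <- Lh -> Ls <- Ra -> Kb
That exhausts the simple backdoor paths. Count: 2.

2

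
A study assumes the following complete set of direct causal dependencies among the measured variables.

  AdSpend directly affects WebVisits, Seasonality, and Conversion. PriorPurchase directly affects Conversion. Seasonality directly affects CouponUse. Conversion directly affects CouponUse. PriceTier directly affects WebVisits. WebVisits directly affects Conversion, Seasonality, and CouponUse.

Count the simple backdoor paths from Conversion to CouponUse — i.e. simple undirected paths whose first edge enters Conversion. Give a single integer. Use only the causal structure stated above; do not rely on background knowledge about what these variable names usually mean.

A backdoor path from Conversion to CouponUse is any simple undirected path whose first edge points into Conversion (i.e. leaves Conversion via a parent).
Parents of Conversion: {AdSpend, PriorPurchase, WebVisits}.
Enumerating:
  P1: Conversion <- AdSpend -> WebVisits -> Seasonality -> CouponUse
  P2: Conversion <- AdSpend -> WebVisits -> CouponUse
  P3: Conversion <- AdSpend -> Seasonality <- WebVisits -> CouponUse
  P4: Conversion <- AdSpend -> Seasonality -> CouponUse
  P5: Conversion <- WebVisits <- AdSpend -> Seasonality -> CouponUse
  P6: Conversion <- WebVisits -> Seasonality -> CouponUse
  P7: Conversion <- WebVisits -> CouponUse
That exhausts the simple backdoor paths. Count: 7.

7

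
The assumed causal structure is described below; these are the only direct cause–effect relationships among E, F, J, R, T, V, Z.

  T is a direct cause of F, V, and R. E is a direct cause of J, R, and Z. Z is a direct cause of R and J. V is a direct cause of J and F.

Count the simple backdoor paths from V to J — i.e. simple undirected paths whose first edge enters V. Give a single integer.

4

A backdoor path from V to J is any simple undirected path whose first edge points into V (i.e. leaves V via a parent).
Parents of V: {T}.
Enumerating:
  P1: V <- T -> R <- E -> Z -> J
  P2: V <- T -> R <- E -> J
  P3: V <- T -> R <- Z <- E -> J
  P4: V <- T -> R <- Z -> J
That exhausts the simple backdoor paths. Count: 4.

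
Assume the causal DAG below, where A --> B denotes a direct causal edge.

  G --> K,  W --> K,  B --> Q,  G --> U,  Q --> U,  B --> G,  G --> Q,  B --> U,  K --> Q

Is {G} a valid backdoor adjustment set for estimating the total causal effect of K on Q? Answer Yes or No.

Backdoor paths from K to Q (paths whose first edge points into K):
  P1: K <- G <- B -> Q
  P2: K <- G <- B -> U <- Q
  P3: K <- G -> Q
  P4: K <- G -> U <- B -> Q
  P5: K <- G -> U <- Q
Condition 1 (no descendant of K in the set): holds — descendants of K are {Q, U}; none are in {G}.
Condition 2 (every backdoor path blocked by {G}):
  P1: blocked at chain node G ∈ conditioning set.
  P2: blocked at chain node G ∈ conditioning set.
  P3: blocked at fork node G ∈ conditioning set.
  P4: blocked at fork node G ∈ conditioning set.
  P5: blocked at fork node G ∈ conditioning set.
{G} satisfies the backdoor criterion.

Yes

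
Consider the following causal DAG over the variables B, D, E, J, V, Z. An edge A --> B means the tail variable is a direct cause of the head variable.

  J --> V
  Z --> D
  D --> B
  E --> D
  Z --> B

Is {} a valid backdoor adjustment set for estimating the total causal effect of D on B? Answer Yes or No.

No

Backdoor paths from D to B (paths whose first edge points into D):
  P1: D <- Z -> B
Condition 1 (no descendant of D in the set): holds — descendants of D are {B}; none are in {}.
Condition 2 (every backdoor path blocked by {}):
  P1: open — no interior node is in the conditioning set.
{} does not satisfy the backdoor criterion.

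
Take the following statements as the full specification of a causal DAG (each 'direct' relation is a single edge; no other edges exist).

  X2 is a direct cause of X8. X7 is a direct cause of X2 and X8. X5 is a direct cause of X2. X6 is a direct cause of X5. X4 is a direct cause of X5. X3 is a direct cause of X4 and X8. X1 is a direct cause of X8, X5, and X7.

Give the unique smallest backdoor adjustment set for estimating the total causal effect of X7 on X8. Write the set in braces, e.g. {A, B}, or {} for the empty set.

{X1}

Variables eligible for adjustment (non-descendants of X7, excluding X7 and X8): {X1, X3, X4, X5, X6}.
Backdoor paths from X7 to X8:
  P1: X7 <- X1 -> X5 <- X4 <- X3 -> X8
  P2: X7 <- X1 -> X5 -> X2 -> X8
  P3: X7 <- X1 -> X8
The empty set is not sufficient: P2 (X7 <- X1 -> X5 -> X2 -> X8) has no collider blocking it and no conditioned non-collider, so it is open.
Try {X1}:
  P1: blocked at fork node X1 ∈ conditioning set.
  P2: blocked at fork node X1 ∈ conditioning set.
  P3: blocked at fork node X1 ∈ conditioning set.
{X1} contains no descendant of X7 and blocks every backdoor path.
No other singleton works — e.g. {X6} leaves P2 open — so {X1} is the unique smallest valid adjustment set.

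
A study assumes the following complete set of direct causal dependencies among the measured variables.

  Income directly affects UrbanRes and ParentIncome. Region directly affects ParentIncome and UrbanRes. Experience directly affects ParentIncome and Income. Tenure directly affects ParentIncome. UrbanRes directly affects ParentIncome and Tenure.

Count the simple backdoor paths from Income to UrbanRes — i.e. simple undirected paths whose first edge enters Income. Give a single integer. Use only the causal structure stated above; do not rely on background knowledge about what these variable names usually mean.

3

A backdoor path from Income to UrbanRes is any simple undirected path whose first edge points into Income (i.e. leaves Income via a parent).
Parents of Income: {Experience}.
Enumerating:
  P1: Income <- Experience -> ParentIncome <- Region -> UrbanRes
  P2: Income <- Experience -> ParentIncome <- UrbanRes
  P3: Income <- Experience -> ParentIncome <- Tenure <- UrbanRes
That exhausts the simple backdoor paths. Count: 3.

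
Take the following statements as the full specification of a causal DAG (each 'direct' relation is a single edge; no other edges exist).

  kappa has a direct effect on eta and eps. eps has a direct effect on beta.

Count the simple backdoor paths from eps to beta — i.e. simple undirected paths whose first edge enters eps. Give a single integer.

A backdoor path from eps to beta is any simple undirected path whose first edge points into eps (i.e. leaves eps via a parent).
Parents of eps: {kappa}.
No simple path from any parent of eps reaches beta without revisiting eps, so there are no backdoor paths.

0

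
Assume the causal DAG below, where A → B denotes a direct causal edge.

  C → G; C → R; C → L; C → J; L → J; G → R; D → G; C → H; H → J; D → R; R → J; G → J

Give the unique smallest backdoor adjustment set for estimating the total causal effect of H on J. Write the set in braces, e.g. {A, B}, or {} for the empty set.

Variables eligible for adjustment (non-descendants of H, excluding H and J): {C, D, G, L, R}.
Backdoor paths from H to J:
  P1: H <- C -> L -> J
  P2: H <- C -> G <- D -> R -> J
  P3: H <- C -> G -> R -> J
  P4: H <- C -> G -> J
  P5: H <- C -> R <- D -> G -> J
  P6: H <- C -> R <- G -> J
  P7: H <- C -> R -> J
  P8: H <- C -> J
The empty set is not sufficient: P1 (H <- C -> L -> J) has no collider blocking it and no conditioned non-collider, so it is open.
Try {C}:
  P1: blocked at fork node C ∈ conditioning set.
  P2: blocked at fork node C ∈ conditioning set.
  P3: blocked at fork node C ∈ conditioning set.
  P4: blocked at fork node C ∈ conditioning set.
  P5: blocked at fork node C ∈ conditioning set.
  P6: blocked at fork node C ∈ conditioning set.
  P7: blocked at fork node C ∈ conditioning set.
  P8: blocked at fork node C ∈ conditioning set.
{C} contains no descendant of H and blocks every backdoor path.
No other singleton works — e.g. {D} leaves P1 open — so {C} is the unique smallest valid adjustment set.

{C}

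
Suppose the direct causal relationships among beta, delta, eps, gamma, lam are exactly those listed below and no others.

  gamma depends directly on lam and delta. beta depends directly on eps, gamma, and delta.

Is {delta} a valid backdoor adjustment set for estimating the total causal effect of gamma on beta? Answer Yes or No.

Backdoor paths from gamma to beta (paths whose first edge points into gamma):
  P1: gamma <- delta -> beta
Condition 1 (no descendant of gamma in the set): holds — descendants of gamma are {beta}; none are in {delta}.
Condition 2 (every backdoor path blocked by {delta}):
  P1: blocked at fork node delta ∈ conditioning set.
{delta} satisfies the backdoor criterion.

Yes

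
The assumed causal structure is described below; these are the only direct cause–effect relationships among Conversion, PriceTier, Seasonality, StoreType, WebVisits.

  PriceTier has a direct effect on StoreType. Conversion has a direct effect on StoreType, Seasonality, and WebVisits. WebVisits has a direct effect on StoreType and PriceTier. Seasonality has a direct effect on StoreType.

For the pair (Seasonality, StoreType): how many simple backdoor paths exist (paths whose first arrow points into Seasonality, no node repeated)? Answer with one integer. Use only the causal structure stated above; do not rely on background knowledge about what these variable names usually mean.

3

A backdoor path from Seasonality to StoreType is any simple undirected path whose first edge points into Seasonality (i.e. leaves Seasonality via a parent).
Parents of Seasonality: {Conversion}.
Enumerating:
  P1: Seasonality <- Conversion -> WebVisits -> PriceTier -> StoreType
  P2: Seasonality <- Conversion -> WebVisits -> StoreType
  P3: Seasonality <- Conversion -> StoreType
That exhausts the simple backdoor paths. Count: 3.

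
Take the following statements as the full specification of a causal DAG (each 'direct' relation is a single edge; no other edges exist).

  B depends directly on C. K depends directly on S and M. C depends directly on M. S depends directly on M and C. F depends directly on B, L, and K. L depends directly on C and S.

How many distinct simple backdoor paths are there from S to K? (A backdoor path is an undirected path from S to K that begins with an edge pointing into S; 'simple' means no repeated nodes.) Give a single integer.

6

A backdoor path from S to K is any simple undirected path whose first edge points into S (i.e. leaves S via a parent).
Parents of S: {C, M}.
Enumerating:
  P1: S <- M -> C -> L -> F <- K
  P2: S <- M -> C -> B -> F <- K
  P3: S <- M -> K
  P4: S <- C <- M -> K
  P5: S <- C -> L -> F <- K
  P6: S <- C -> B -> F <- K
That exhausts the simple backdoor paths. Count: 6.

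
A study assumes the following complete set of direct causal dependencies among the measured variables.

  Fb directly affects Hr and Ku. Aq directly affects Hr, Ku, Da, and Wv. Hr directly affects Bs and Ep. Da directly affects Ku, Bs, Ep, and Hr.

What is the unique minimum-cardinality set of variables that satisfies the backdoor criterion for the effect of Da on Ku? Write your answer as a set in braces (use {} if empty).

{Aq}

Variables eligible for adjustment (non-descendants of Da, excluding Da and Ku): {Aq, Fb, Wv}.
Backdoor paths from Da to Ku:
  P1: Da <- Aq -> Ku
  P2: Da <- Aq -> Hr <- Fb -> Ku
The empty set is not sufficient: P1 (Da <- Aq -> Ku) has no collider blocking it and no conditioned non-collider, so it is open.
Try {Aq}:
  P1: blocked at fork node Aq ∈ conditioning set.
  P2: blocked at fork node Aq ∈ conditioning set.
{Aq} contains no descendant of Da and blocks every backdoor path.
No other singleton works — e.g. {Fb} leaves P1 open — so {Aq} is the unique smallest valid adjustment set.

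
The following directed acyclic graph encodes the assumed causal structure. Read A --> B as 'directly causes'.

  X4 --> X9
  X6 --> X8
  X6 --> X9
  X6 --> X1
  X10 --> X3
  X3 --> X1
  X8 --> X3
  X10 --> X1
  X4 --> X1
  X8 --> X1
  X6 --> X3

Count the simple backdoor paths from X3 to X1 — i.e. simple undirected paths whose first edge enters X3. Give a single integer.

A backdoor path from X3 to X1 is any simple undirected path whose first edge points into X3 (i.e. leaves X3 via a parent).
Parents of X3: {X10, X6, X8}.
Enumerating:
  P1: X3 <- X6 -> X8 -> X1
  P2: X3 <- X6 -> X9 <- X4 -> X1
  P3: X3 <- X6 -> X1
  P4: X3 <- X10 -> X1
  P5: X3 <- X8 <- X6 -> X9 <- X4 -> X1
  P6: X3 <- X8 <- X6 -> X1
  P7: X3 <- X8 -> X1
That exhausts the simple backdoor paths. Count: 7.

7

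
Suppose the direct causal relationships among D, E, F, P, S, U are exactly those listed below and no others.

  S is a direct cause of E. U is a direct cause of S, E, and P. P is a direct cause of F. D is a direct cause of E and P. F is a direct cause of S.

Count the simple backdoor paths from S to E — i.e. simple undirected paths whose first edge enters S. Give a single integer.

A backdoor path from S to E is any simple undirected path whose first edge points into S (i.e. leaves S via a parent).
Parents of S: {F, U}.
Enumerating:
  P1: S <- U -> P <- D -> E
  P2: S <- U -> E
  P3: S <- F <- P <- U -> E
  P4: S <- F <- P <- D -> E
That exhausts the simple backdoor paths. Count: 4.

4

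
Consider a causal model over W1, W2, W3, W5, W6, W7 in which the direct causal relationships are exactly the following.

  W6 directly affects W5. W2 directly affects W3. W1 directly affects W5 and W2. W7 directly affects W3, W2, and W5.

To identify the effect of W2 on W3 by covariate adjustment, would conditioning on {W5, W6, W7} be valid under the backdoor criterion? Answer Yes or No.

Backdoor paths from W2 to W3 (paths whose first edge points into W2):
  P1: W2 <- W7 -> W3
  P2: W2 <- W1 -> W5 <- W7 -> W3
Condition 1 (no descendant of W2 in the set): holds — descendants of W2 are {W3}; none are in {W5, W6, W7}.
Condition 2 (every backdoor path blocked by {W5, W6, W7}):
  P1: blocked at fork node W7 ∈ conditioning set.
  P2: blocked at fork node W7 ∈ conditioning set.
{W5, W6, W7} satisfies the backdoor criterion.

Yes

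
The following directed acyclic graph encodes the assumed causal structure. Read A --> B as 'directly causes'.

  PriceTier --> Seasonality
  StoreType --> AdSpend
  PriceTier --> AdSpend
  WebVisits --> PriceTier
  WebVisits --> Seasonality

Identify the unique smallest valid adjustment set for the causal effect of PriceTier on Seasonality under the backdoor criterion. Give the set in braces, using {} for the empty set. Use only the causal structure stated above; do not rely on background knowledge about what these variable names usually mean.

{WebVisits}

Variables eligible for adjustment (non-descendants of PriceTier, excluding PriceTier and Seasonality): {StoreType, WebVisits}.
Backdoor paths from PriceTier to Seasonality:
  P1: PriceTier <- WebVisits -> Seasonality
The empty set is not sufficient: P1 (PriceTier <- WebVisits -> Seasonality) has no collider blocking it and no conditioned non-collider, so it is open.
Try {WebVisits}:
  P1: blocked at fork node WebVisits ∈ conditioning set.
{WebVisits} contains no descendant of PriceTier and blocks every backdoor path.
No other singleton works — e.g. {StoreType} leaves P1 open — so {WebVisits} is the unique smallest valid adjustment set.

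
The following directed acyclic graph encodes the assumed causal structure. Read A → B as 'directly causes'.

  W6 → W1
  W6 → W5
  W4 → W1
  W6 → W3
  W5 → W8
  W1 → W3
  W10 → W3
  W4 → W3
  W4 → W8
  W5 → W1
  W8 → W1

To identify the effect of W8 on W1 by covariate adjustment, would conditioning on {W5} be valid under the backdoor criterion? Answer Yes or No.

Backdoor paths from W8 to W1 (paths whose first edge points into W8):
  P1: W8 <- W4 -> W1
  P2: W8 <- W4 -> W3 <- W6 -> W5 -> W1
  P3: W8 <- W4 -> W3 <- W6 -> W1
  P4: W8 <- W4 -> W3 <- W1
  P5: W8 <- W5 <- W6 -> W1
  P6: W8 <- W5 <- W6 -> W3 <- W4 -> W1
  P7: W8 <- W5 <- W6 -> W3 <- W1
  P8: W8 <- W5 -> W1
Condition 1 (no descendant of W8 in the set): holds — descendants of W8 are {W1, W3}; none are in {W5}.
Condition 2 (every backdoor path blocked by {W5}):
  P1: open — no interior node is in the conditioning set.
  P2: blocked at collider W3 (neither it nor any descendant is in the conditioning set).
  P3: blocked at collider W3 (neither it nor any descendant is in the conditioning set).
  P4: blocked at collider W3 (neither it nor any descendant is in the conditioning set).
  P5: blocked at chain node W5 ∈ conditioning set.
  P6: blocked at chain node W5 ∈ conditioning set.
  P7: blocked at chain node W5 ∈ conditioning set.
  P8: blocked at fork node W5 ∈ conditioning set.
{W5} does not satisfy the backdoor criterion.

No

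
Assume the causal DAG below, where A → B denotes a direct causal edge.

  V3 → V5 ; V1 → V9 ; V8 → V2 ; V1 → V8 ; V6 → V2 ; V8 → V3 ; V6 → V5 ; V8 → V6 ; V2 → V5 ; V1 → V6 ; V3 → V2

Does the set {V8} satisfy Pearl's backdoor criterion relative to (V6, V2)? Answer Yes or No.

Backdoor paths from V6 to V2 (paths whose first edge points into V6):
  P1: V6 <- V1 -> V8 -> V3 -> V2
  P2: V6 <- V1 -> V8 -> V3 -> V5 <- V2
  P3: V6 <- V1 -> V8 -> V2
  P4: V6 <- V8 -> V3 -> V2
  P5: V6 <- V8 -> V3 -> V5 <- V2
  P6: V6 <- V8 -> V2
Condition 1 (no descendant of V6 in the set): holds — descendants of V6 are {V2, V5}; none are in {V8}.
Condition 2 (every backdoor path blocked by {V8}):
  P1: blocked at chain node V8 ∈ conditioning set.
  P2: blocked at chain node V8 ∈ conditioning set.
  P3: blocked at chain node V8 ∈ conditioning set.
  P4: blocked at fork node V8 ∈ conditioning set.
  P5: blocked at fork node V8 ∈ conditioning set.
  P6: blocked at fork node V8 ∈ conditioning set.
{V8} satisfies the backdoor criterion.

Yes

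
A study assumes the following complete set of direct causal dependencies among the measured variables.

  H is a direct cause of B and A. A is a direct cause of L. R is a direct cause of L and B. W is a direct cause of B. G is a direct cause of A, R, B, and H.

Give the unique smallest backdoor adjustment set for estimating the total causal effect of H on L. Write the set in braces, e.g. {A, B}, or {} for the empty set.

{G}

Variables eligible for adjustment (non-descendants of H, excluding H and L): {G, R, W}.
Backdoor paths from H to L:
  P1: H <- G -> A -> L
  P2: H <- G -> R -> L
  P3: H <- G -> B <- R -> L
The empty set is not sufficient: P1 (H <- G -> A -> L) has no collider blocking it and no conditioned non-collider, so it is open.
Try {G}:
  P1: blocked at fork node G ∈ conditioning set.
  P2: blocked at fork node G ∈ conditioning set.
  P3: blocked at fork node G ∈ conditioning set.
{G} contains no descendant of H and blocks every backdoor path.
No other singleton works — e.g. {W} leaves P1 open — so {G} is the unique smallest valid adjustment set.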